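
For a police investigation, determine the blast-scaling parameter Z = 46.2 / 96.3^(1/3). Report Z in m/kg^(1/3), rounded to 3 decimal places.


Scaled distance calculation:
W^(1/3) = 96.3^(1/3) = 4.583622
Z = R / W^(1/3) = 46.2 / 4.583622
Z = 10.079 m/kg^(1/3)

10.079


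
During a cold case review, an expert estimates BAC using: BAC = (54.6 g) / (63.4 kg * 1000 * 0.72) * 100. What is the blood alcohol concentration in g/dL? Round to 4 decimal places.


Applying the Widmark formula:
BAC = (dose_g / (body_wt * 1000 * r)) * 100
Denominator = 63.4 * 1000 * 0.72 = 45648
BAC = (54.6 / 45648) * 100
BAC = 0.1196 g/dL

0.1196


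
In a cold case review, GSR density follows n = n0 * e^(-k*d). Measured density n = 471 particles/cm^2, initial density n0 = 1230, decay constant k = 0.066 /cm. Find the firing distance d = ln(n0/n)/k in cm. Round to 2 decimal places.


GSR distance calculation:
n0/n = 1230 / 471 = 2.611465
ln(n0/n) = 0.959911
d = 0.959911 / 0.066 = 14.54 cm

14.54


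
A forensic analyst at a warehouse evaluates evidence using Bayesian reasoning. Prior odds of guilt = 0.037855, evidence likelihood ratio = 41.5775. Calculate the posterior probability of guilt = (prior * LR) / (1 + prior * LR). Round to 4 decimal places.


Bayesian evidence evaluation:
Posterior odds = prior_odds * LR = 0.037855 * 41.5775 = 1.573916
Posterior probability = posterior_odds / (1 + posterior_odds)
= 1.573916 / (1 + 1.573916)
= 1.573916 / 2.573916
= 0.6115

0.6115


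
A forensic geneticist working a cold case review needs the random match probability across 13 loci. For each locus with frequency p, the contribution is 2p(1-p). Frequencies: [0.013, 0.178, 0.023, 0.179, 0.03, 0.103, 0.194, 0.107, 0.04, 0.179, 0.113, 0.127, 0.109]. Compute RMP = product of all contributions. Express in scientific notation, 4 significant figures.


Computing RMP for 13 loci:
Locus 1: 2 * 0.013 * 0.987 = 0.025662
Locus 2: 2 * 0.178 * 0.822 = 0.292632
Locus 3: 2 * 0.023 * 0.977 = 0.044942
Locus 4: 2 * 0.179 * 0.821 = 0.293918
Locus 5: 2 * 0.03 * 0.97 = 0.0582
Locus 6: 2 * 0.103 * 0.897 = 0.184782
Locus 7: 2 * 0.194 * 0.806 = 0.312728
Locus 8: 2 * 0.107 * 0.893 = 0.191102
Locus 9: 2 * 0.04 * 0.96 = 0.0768
Locus 10: 2 * 0.179 * 0.821 = 0.293918
Locus 11: 2 * 0.113 * 0.887 = 0.200462
Locus 12: 2 * 0.127 * 0.873 = 0.221742
Locus 13: 2 * 0.109 * 0.891 = 0.194238
RMP = 1.243e-11

1.243e-11


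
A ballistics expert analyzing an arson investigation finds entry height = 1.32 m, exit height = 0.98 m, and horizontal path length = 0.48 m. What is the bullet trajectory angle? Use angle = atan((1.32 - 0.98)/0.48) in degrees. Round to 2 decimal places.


Bullet trajectory angle:
Height difference = 1.32 - 0.98 = 0.34 m
angle = atan(0.34 / 0.48)
angle = atan(0.708333)
angle = 35.31 degrees

35.31


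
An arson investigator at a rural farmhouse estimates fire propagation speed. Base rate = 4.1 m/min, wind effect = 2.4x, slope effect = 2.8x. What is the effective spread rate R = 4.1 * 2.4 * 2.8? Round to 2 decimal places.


Fire spread rate calculation:
R = R0 * wind_factor * slope_factor
= 4.1 * 2.4 * 2.8
= 9.84 * 2.8
= 27.55 m/min

27.55


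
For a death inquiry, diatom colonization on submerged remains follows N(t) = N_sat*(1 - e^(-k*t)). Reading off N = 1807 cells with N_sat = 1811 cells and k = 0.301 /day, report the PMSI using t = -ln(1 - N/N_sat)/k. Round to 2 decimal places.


PMSI from diatom colonization curve:
N / N_sat = 1807 / 1811 = 0.997791
1 - N/N_sat = 0.002209
ln(1 - N/N_sat) = -6.115215
t = -ln(1 - N/N_sat) / k = -(-6.115215) / 0.301 = 20.32 days

20.32


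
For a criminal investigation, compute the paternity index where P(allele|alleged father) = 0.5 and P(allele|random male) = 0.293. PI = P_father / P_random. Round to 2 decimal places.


Paternity Index calculation:
PI = P(allele|father) / P(allele|random)
PI = 0.5 / 0.293
PI = 1.71

1.71


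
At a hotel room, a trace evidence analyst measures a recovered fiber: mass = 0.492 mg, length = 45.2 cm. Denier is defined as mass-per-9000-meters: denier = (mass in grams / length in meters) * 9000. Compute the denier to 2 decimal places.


Denier calculation:
Mass in grams = 0.492 mg / 1000 = 0.000492 g
Length in meters = 45.2 cm / 100 = 0.452 m
Linear density = mass / length = 0.000492 / 0.452 = 0.0010885 g/m
Denier = (g/m) * 9000 = 0.0010885 * 9000 = 9.80

9.80


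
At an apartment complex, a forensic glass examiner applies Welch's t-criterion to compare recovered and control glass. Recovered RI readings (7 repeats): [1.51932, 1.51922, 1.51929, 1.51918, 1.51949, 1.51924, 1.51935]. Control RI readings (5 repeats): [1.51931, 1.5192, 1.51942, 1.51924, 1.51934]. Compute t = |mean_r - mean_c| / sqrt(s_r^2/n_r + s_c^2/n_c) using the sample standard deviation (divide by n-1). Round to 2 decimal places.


Welch's t-criterion for glass RI comparison:
Recovered mean = sum / n_r = 10.63509 / 7 = 1.5192986
Control mean = sum / n_c = 7.59651 / 5 = 1.519302
Recovered sample variance s_r^2 = 1.0581e-08
Control sample variance s_c^2 = 7.42e-09
Welch SE (unpooled) = sqrt(s_r^2/n_r + s_c^2/n_c) = sqrt(1.51156e-09 + 1.484e-09) = sqrt(2.99556e-09) = 5.47317e-05
|mean_r - mean_c| = 3.42857e-06
t = 3.42857e-06 / 5.47317e-05 = 0.06

0.06


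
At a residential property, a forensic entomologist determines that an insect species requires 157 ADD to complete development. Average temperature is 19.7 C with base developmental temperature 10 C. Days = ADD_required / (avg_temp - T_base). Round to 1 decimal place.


Insect development time:
Effective temperature = avg_temp - T_base = 19.7 - 10 = 9.7 C
Days = ADD / effective_temp = 157 / 9.7 = 16.2 days

16.2


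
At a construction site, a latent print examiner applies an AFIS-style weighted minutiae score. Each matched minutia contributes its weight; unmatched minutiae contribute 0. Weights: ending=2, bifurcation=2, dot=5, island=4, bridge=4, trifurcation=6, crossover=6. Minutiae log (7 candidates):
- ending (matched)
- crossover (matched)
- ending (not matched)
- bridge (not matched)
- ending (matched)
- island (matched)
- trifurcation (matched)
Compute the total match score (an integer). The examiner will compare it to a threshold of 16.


Weighted minutiae match score:
  ending: matched, +2 (running total 2)
  crossover: matched, +6 (running total 8)
  ending: not matched, +0
  bridge: not matched, +0
  ending: matched, +2 (running total 10)
  island: matched, +4 (running total 14)
  trifurcation: matched, +6 (running total 20)
Total score = 20
Threshold = 16; verdict = identification

20


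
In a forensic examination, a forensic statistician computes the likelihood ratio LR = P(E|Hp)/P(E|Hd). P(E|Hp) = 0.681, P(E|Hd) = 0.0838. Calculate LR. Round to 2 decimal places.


Likelihood ratio calculation:
LR = P(E|Hp) / P(E|Hd)
LR = 0.681 / 0.0838
LR = 8.13

8.13


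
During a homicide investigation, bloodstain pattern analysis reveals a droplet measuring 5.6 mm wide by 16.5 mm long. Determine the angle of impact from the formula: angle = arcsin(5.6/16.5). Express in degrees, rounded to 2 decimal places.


Blood spatter impact angle calculation:
width / length = 5.6 / 16.5 = 0.339394
angle = arcsin(0.339394)
angle = 19.84 degrees

19.84


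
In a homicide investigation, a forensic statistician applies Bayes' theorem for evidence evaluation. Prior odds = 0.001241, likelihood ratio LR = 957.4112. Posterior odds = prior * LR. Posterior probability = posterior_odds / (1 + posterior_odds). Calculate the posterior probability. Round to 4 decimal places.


Bayesian evidence evaluation:
Posterior odds = prior_odds * LR = 0.001241 * 957.4112 = 1.188147
Posterior probability = posterior_odds / (1 + posterior_odds)
= 1.188147 / (1 + 1.188147)
= 1.188147 / 2.188147
= 0.5430

0.5430


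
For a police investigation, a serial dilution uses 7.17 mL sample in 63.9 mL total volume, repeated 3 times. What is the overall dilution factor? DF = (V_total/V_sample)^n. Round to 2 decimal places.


Dilution factor calculation:
Single dilution = V_total / V_sample = 63.9 / 7.17 ≈ 8.912134
Number of dilutions = 3
Total DF = (63.9 / 7.17)^3 (full precision, rounded at the end) = 707.86

707.86


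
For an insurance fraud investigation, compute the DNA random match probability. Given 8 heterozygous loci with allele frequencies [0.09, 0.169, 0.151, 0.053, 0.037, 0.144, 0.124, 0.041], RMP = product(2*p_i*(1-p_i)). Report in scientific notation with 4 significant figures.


Computing RMP for 8 loci:
Locus 1: 2 * 0.09 * 0.91 = 0.1638
Locus 2: 2 * 0.169 * 0.831 = 0.280878
Locus 3: 2 * 0.151 * 0.849 = 0.256398
Locus 4: 2 * 0.053 * 0.947 = 0.100382
Locus 5: 2 * 0.037 * 0.963 = 0.071262
Locus 6: 2 * 0.144 * 0.856 = 0.246528
Locus 7: 2 * 0.124 * 0.876 = 0.217248
Locus 8: 2 * 0.041 * 0.959 = 0.078638
RMP = 3.554e-07

3.554e-07


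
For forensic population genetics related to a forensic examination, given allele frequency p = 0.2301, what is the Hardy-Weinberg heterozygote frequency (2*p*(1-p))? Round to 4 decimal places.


Hardy-Weinberg heterozygote frequency:
q = 1 - p = 1 - 0.2301 = 0.7699
2pq = 2 * 0.2301 * 0.7699 = 0.3543

0.3543


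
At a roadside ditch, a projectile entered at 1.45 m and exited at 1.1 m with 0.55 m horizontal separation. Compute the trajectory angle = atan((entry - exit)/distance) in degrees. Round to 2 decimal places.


Bullet trajectory angle:
Height difference = 1.45 - 1.1 = 0.35 m
angle = atan(0.35 / 0.55)
angle = atan(0.636364)
angle = 32.47 degrees

32.47


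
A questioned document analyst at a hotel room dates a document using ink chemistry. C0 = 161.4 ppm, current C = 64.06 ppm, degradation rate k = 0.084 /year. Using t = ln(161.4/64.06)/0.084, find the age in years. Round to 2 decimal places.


Document age estimation:
C0/C = 161.4 / 64.06 = 2.519513
ln(C0/C) = 0.924066
t = 0.924066 / 0.084 = 11.00 years

11.00


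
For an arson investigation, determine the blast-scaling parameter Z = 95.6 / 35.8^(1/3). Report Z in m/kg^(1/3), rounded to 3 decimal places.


Scaled distance calculation:
W^(1/3) = 35.8^(1/3) = 3.295801
Z = R / W^(1/3) = 95.6 / 3.295801
Z = 29.007 m/kg^(1/3)

29.007


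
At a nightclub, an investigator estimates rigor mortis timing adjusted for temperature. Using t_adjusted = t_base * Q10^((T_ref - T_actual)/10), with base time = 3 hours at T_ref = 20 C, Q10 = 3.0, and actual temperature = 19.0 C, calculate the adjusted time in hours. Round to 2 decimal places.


Rigor mortis time adjustment:
Exponent = (T_ref - T_actual) / 10 = (20 - 19.0) / 10 = 0.1
Q10 factor = 3.0^0.1 = 1.11612
t_adjusted = 3 * 1.11612 = 3.35 hours

3.35


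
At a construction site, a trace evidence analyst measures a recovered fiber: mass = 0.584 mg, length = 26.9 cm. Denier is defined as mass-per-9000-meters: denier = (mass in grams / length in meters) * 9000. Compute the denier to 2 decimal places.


Denier calculation:
Mass in grams = 0.584 mg / 1000 = 0.000584 g
Length in meters = 26.9 cm / 100 = 0.269 m
Linear density = mass / length = 0.000584 / 0.269 = 0.002171 g/m
Denier = (g/m) * 9000 = 0.002171 * 9000 = 19.54

19.54


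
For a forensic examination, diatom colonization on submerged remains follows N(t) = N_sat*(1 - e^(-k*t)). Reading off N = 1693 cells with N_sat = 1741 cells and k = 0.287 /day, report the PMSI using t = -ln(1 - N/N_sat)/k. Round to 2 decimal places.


PMSI from diatom colonization curve:
N / N_sat = 1693 / 1741 = 0.97243
1 - N/N_sat = 0.02757
ln(1 - N/N_sat) = -3.591027
t = -ln(1 - N/N_sat) / k = -(-3.591027) / 0.287 = 12.51 days

12.51


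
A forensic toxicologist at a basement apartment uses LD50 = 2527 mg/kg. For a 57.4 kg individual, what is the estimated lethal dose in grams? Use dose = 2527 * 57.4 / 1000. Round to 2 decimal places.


Lethal dose calculation:
Lethal dose = LD50 * body_weight / 1000
= 2527 * 57.4 / 1000
= 145049.8 / 1000
= 145.05 g

145.05


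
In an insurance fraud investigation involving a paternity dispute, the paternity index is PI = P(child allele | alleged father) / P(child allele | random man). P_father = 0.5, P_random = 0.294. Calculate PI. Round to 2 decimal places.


Paternity Index calculation:
PI = P(allele|father) / P(allele|random)
PI = 0.5 / 0.294
PI = 1.70

1.70


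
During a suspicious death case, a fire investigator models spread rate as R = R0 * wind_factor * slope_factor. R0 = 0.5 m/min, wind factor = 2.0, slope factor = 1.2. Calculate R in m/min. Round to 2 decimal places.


Fire spread rate calculation:
R = R0 * wind_factor * slope_factor
= 0.5 * 2.0 * 1.2
= 1 * 1.2
= 1.20 m/min

1.20


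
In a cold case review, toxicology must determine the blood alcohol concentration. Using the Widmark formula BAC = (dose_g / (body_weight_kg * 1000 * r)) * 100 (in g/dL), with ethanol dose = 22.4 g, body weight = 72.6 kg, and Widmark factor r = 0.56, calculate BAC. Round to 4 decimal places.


Applying the Widmark formula:
BAC = (dose_g / (body_wt * 1000 * r)) * 100
Denominator = 72.6 * 1000 * 0.56 = 40656
BAC = (22.4 / 40656) * 100
BAC = 0.0551 g/dL

0.0551


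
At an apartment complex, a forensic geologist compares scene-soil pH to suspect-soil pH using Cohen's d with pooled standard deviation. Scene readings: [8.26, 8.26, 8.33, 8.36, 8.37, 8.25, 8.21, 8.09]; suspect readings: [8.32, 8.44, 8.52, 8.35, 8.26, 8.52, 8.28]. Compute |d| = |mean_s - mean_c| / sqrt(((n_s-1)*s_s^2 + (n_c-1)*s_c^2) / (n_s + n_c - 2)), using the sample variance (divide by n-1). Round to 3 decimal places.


Pooled-variance Cohen's d for soil pH comparison:
Scene mean = 66.13 / 8 = 8.26625
Suspect mean = 58.69 / 7 = 8.384286
Scene sample variance s_s^2 = 0.008312
Suspect sample variance s_c^2 = 0.011929
Pooled variance = ((n_s-1)*s_s^2 + (n_c-1)*s_c^2) / (n_s + n_c - 2) = 0.009981
Pooled SD = sqrt(0.009981) = 0.099905
Mean difference = -0.118036
|d| = |-0.118036| / 0.099905 = 1.181

1.181


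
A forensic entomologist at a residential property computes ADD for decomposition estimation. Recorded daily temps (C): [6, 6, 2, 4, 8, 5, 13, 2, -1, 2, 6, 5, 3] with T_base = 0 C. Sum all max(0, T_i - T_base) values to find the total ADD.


Computing ADD day by day:
Day 1: max(0, 6 - 0) = 6
Day 2: max(0, 6 - 0) = 6
Day 3: max(0, 2 - 0) = 2
Day 4: max(0, 4 - 0) = 4
Day 5: max(0, 8 - 0) = 8
Day 6: max(0, 5 - 0) = 5
Day 7: max(0, 13 - 0) = 13
Day 8: max(0, 2 - 0) = 2
Day 9: max(0, -1 - 0) = 0
Day 10: max(0, 2 - 0) = 2
Day 11: max(0, 6 - 0) = 6
Day 12: max(0, 5 - 0) = 5
Day 13: max(0, 3 - 0) = 3
Total ADD = 62

62


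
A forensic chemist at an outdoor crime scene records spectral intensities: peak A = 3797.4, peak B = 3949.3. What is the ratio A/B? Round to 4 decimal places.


Spectral peak ratio:
Peak A = 3797.4 counts
Peak B = 3949.3 counts
Ratio = 3797.4 / 3949.3 = 0.9615

0.9615


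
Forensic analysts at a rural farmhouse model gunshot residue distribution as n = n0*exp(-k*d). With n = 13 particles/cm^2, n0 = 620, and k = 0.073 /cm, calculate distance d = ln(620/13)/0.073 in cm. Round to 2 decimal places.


GSR distance calculation:
n0/n = 620 / 13 = 47.692308
ln(n0/n) = 3.86477
d = 3.86477 / 0.073 = 52.94 cm

52.94


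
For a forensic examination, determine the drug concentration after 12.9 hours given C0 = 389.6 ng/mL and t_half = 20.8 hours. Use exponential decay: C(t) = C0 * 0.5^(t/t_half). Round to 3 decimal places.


Drug concentration decay:
Number of half-lives = t / t_half = 12.9 / 20.8 = 0.620192
Decay factor = 0.5^0.620192 = 0.65058434
C(t) = 389.6 * 0.65058434 = 253.468 ng/mL

253.468


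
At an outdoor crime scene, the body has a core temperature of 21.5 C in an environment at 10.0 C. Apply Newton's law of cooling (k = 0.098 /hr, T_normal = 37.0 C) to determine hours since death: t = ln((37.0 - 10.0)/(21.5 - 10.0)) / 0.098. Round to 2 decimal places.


Using Newton's law of cooling:
t = ln((T_normal - T_ambient) / (T_body - T_ambient)) / k
T_normal - T_ambient = 27.0
T_body - T_ambient = 11.5
Ratio = 2.347826
ln(ratio) = 0.85349
t = 0.85349 / 0.098 = 8.71 hours

8.71


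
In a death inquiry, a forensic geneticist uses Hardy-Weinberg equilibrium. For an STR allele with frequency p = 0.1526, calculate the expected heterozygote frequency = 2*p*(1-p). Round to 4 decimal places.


Hardy-Weinberg heterozygote frequency:
q = 1 - p = 1 - 0.1526 = 0.8474
2pq = 2 * 0.1526 * 0.8474 = 0.2586

0.2586


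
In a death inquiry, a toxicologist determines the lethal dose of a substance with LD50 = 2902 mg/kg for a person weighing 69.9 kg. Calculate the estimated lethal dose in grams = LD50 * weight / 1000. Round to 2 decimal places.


Lethal dose calculation:
Lethal dose = LD50 * body_weight / 1000
= 2902 * 69.9 / 1000
= 202849.8 / 1000
= 202.85 g

202.85


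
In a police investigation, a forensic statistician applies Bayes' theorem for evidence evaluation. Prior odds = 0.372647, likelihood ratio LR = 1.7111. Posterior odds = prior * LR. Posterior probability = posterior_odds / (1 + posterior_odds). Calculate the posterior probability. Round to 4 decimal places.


Bayesian evidence evaluation:
Posterior odds = prior_odds * LR = 0.372647 * 1.7111 = 0.6376363
Posterior probability = posterior_odds / (1 + posterior_odds)
= 0.6376363 / (1 + 0.6376363)
= 0.6376363 / 1.6376363
= 0.3894

0.3894


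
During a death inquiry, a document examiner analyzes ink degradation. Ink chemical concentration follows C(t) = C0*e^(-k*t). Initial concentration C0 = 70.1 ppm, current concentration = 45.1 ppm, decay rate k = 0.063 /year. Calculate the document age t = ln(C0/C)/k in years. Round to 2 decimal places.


Document age estimation:
C0/C = 70.1 / 45.1 = 1.554324
ln(C0/C) = 0.441041
t = 0.441041 / 0.063 = 7.00 years

7.00


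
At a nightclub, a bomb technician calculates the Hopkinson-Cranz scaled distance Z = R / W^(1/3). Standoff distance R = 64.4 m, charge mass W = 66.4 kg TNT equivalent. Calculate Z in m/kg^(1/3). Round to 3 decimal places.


Scaled distance calculation:
W^(1/3) = 66.4^(1/3) = 4.049388
Z = R / W^(1/3) = 64.4 / 4.049388
Z = 15.904 m/kg^(1/3)

15.904


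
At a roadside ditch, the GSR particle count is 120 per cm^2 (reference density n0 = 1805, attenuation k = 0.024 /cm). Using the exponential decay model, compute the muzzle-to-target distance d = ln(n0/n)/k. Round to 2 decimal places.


GSR distance calculation:
n0/n = 1805 / 120 = 15.041667
ln(n0/n) = 2.710824
d = 2.710824 / 0.024 = 112.95 cm

112.95


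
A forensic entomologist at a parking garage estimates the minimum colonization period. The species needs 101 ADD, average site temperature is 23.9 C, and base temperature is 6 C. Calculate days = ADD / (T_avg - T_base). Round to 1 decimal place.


Insect development time:
Effective temperature = avg_temp - T_base = 23.9 - 6 = 17.9 C
Days = ADD / effective_temp = 101 / 17.9 = 5.6 days

5.6


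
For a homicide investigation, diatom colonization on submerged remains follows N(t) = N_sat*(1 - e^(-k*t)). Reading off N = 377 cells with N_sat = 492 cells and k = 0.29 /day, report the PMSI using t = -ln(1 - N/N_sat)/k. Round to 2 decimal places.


PMSI from diatom colonization curve:
N / N_sat = 377 / 492 = 0.76626
1 - N/N_sat = 0.23374
ln(1 - N/N_sat) = -1.453546
t = -ln(1 - N/N_sat) / k = -(-1.453546) / 0.29 = 5.01 days

5.01


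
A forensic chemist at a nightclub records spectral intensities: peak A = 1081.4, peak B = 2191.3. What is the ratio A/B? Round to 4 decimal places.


Spectral peak ratio:
Peak A = 1081.4 counts
Peak B = 2191.3 counts
Ratio = 1081.4 / 2191.3 = 0.4935

0.4935


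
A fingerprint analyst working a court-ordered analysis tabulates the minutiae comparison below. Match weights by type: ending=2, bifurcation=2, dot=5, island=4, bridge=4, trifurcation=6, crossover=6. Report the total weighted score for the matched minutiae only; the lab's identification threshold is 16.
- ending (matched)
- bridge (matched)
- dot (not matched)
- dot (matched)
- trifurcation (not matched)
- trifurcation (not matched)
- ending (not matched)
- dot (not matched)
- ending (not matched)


Weighted minutiae match score:
  ending: matched, +2 (running total 2)
  bridge: matched, +4 (running total 6)
  dot: not matched, +0
  dot: matched, +5 (running total 11)
  trifurcation: not matched, +0
  trifurcation: not matched, +0
  ending: not matched, +0
  dot: not matched, +0
  ending: not matched, +0
Total score = 11
Threshold = 16; verdict = inconclusive

11


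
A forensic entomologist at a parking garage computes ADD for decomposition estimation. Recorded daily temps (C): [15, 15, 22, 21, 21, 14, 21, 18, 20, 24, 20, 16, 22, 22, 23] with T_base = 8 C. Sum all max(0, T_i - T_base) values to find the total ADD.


Computing ADD day by day:
Day 1: max(0, 15 - 8) = 7
Day 2: max(0, 15 - 8) = 7
Day 3: max(0, 22 - 8) = 14
Day 4: max(0, 21 - 8) = 13
Day 5: max(0, 21 - 8) = 13
Day 6: max(0, 14 - 8) = 6
Day 7: max(0, 21 - 8) = 13
Day 8: max(0, 18 - 8) = 10
Day 9: max(0, 20 - 8) = 12
Day 10: max(0, 24 - 8) = 16
Day 11: max(0, 20 - 8) = 12
Day 12: max(0, 16 - 8) = 8
Day 13: max(0, 22 - 8) = 14
Day 14: max(0, 22 - 8) = 14
Day 15: max(0, 23 - 8) = 15
Total ADD = 174

174


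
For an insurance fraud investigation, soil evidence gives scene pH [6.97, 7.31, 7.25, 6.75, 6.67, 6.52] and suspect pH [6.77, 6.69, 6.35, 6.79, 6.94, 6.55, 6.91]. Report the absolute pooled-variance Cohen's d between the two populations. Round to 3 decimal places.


Pooled-variance Cohen's d for soil pH comparison:
Scene mean = 41.47 / 6 = 6.911667
Suspect mean = 47 / 7 = 6.714286
Scene sample variance s_s^2 = 0.102897
Suspect sample variance s_c^2 = 0.043062
Pooled variance = ((n_s-1)*s_s^2 + (n_c-1)*s_c^2) / (n_s + n_c - 2) = 0.07026
Pooled SD = sqrt(0.07026) = 0.265066
Mean difference = 0.197381
|d| = |0.197381| / 0.265066 = 0.745

0.745


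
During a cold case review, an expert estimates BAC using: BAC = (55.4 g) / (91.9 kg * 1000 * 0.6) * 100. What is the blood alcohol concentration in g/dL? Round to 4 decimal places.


Applying the Widmark formula:
BAC = (dose_g / (body_wt * 1000 * r)) * 100
Denominator = 91.9 * 1000 * 0.6 = 55140
BAC = (55.4 / 55140) * 100
BAC = 0.1005 g/dL

0.1005


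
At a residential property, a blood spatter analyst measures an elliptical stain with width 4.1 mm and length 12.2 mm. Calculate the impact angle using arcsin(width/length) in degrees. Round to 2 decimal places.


Blood spatter impact angle calculation:
width / length = 4.1 / 12.2 = 0.336066
angle = arcsin(0.336066)
angle = 19.64 degrees

19.64


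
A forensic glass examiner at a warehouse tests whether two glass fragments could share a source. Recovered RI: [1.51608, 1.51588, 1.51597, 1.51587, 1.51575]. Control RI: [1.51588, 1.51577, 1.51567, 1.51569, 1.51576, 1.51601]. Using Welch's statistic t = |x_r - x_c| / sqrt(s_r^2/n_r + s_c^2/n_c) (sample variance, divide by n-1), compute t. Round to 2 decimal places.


Welch's t-criterion for glass RI comparison:
Recovered mean = sum / n_r = 7.57955 / 5 = 1.51591
Control mean = sum / n_c = 9.09478 / 6 = 1.5157967
Recovered sample variance s_r^2 = 1.515e-08
Control sample variance s_c^2 = 1.63867e-08
Welch SE (unpooled) = sqrt(s_r^2/n_r + s_c^2/n_c) = sqrt(3.03e-09 + 2.73111e-09) = sqrt(5.76111e-09) = 7.5902e-05
|mean_r - mean_c| = 0.000113333
t = 0.000113333 / 7.5902e-05 = 1.49

1.49


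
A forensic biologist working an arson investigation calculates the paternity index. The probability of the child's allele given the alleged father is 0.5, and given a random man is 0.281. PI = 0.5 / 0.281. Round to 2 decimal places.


Paternity Index calculation:
PI = P(allele|father) / P(allele|random)
PI = 0.5 / 0.281
PI = 1.78

1.78


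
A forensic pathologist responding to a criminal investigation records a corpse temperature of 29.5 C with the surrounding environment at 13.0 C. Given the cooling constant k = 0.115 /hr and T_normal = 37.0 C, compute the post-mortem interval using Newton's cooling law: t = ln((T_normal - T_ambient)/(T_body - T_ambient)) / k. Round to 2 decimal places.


Using Newton's law of cooling:
t = ln((T_normal - T_ambient) / (T_body - T_ambient)) / k
T_normal - T_ambient = 24.0
T_body - T_ambient = 16.5
Ratio = 1.454545
ln(ratio) = 0.374693
t = 0.374693 / 0.115 = 3.26 hours

3.26


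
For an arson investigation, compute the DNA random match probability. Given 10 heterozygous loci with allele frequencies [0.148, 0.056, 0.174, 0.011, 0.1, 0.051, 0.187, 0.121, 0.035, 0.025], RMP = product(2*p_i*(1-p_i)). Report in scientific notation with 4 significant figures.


Computing RMP for 10 loci:
Locus 1: 2 * 0.148 * 0.852 = 0.252192
Locus 2: 2 * 0.056 * 0.944 = 0.105728
Locus 3: 2 * 0.174 * 0.826 = 0.287448
Locus 4: 2 * 0.011 * 0.989 = 0.021758
Locus 5: 2 * 0.1 * 0.9 = 0.18
Locus 6: 2 * 0.051 * 0.949 = 0.096798
Locus 7: 2 * 0.187 * 0.813 = 0.304062
Locus 8: 2 * 0.121 * 0.879 = 0.212718
Locus 9: 2 * 0.035 * 0.965 = 0.06755
Locus 10: 2 * 0.025 * 0.975 = 0.04875
RMP = 6.189e-10

6.189e-10


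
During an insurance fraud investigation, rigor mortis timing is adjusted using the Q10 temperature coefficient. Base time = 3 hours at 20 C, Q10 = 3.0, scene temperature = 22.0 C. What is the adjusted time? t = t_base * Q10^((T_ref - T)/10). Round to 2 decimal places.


Rigor mortis time adjustment:
Exponent = (T_ref - T_actual) / 10 = (20 - 22.0) / 10 = -0.2
Q10 factor = 3.0^-0.2 = 0.80274
t_adjusted = 3 * 0.80274 = 2.41 hours

2.41


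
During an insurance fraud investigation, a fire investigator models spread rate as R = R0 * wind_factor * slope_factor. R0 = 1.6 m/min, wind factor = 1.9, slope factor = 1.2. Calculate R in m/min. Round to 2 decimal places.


Fire spread rate calculation:
R = R0 * wind_factor * slope_factor
= 1.6 * 1.9 * 1.2
= 3.04 * 1.2
= 3.65 m/min

3.65


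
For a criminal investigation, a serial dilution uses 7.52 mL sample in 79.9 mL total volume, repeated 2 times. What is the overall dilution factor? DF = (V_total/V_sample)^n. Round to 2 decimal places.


Dilution factor calculation:
Single dilution = V_total / V_sample = 79.9 / 7.52 ≈ 10.625
Number of dilutions = 2
Total DF = (79.9 / 7.52)^2 (full precision, rounded at the end) = 112.89

112.89


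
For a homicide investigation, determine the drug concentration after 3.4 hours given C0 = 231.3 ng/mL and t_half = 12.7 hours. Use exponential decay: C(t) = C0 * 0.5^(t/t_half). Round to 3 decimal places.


Drug concentration decay:
Number of half-lives = t / t_half = 3.4 / 12.7 = 0.267717
Decay factor = 0.5^0.267717 = 0.83063295
C(t) = 231.3 * 0.83063295 = 192.125 ng/mL

192.125


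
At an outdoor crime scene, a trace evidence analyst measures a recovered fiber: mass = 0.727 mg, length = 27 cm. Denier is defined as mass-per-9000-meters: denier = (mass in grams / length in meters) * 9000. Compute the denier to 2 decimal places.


Denier calculation:
Mass in grams = 0.727 mg / 1000 = 0.000727 g
Length in meters = 27 cm / 100 = 0.27 m
Linear density = mass / length = 0.000727 / 0.27 = 0.00269259 g/m
Denier = (g/m) * 9000 = 0.00269259 * 9000 = 24.23

24.23


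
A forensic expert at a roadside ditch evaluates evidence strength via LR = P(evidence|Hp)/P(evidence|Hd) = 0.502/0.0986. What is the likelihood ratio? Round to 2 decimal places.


Likelihood ratio calculation:
LR = P(E|Hp) / P(E|Hd)
LR = 0.502 / 0.0986
LR = 5.09

5.09


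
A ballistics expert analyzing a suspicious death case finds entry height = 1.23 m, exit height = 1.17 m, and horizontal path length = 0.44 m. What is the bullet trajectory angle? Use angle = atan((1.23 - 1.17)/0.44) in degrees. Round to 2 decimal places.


Bullet trajectory angle:
Height difference = 1.23 - 1.17 = 0.06 m
angle = atan(0.06 / 0.44)
angle = atan(0.136364)
angle = 7.77 degrees

7.77


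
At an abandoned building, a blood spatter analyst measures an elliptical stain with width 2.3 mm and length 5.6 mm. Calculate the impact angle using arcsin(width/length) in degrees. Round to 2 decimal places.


Blood spatter impact angle calculation:
width / length = 2.3 / 5.6 = 0.410714
angle = arcsin(0.410714)
angle = 24.25 degrees

24.25


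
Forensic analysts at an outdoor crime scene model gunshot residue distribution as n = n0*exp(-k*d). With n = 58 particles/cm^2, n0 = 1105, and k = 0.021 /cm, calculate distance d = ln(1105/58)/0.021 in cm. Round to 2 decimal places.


GSR distance calculation:
n0/n = 1105 / 58 = 19.051724
ln(n0/n) = 2.947158
d = 2.947158 / 0.021 = 140.34 cm

140.34


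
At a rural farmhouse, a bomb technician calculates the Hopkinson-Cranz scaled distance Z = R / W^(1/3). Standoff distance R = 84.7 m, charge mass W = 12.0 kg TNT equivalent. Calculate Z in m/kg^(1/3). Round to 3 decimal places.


Scaled distance calculation:
W^(1/3) = 12.0^(1/3) = 2.289428
Z = R / W^(1/3) = 84.7 / 2.289428
Z = 36.996 m/kg^(1/3)

36.996


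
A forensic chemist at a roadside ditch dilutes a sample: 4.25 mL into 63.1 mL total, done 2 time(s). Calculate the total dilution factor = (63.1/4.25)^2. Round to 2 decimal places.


Dilution factor calculation:
Single dilution = V_total / V_sample = 63.1 / 4.25 ≈ 14.847059
Number of dilutions = 2
Total DF = (63.1 / 4.25)^2 (full precision, rounded at the end) = 220.44

220.44


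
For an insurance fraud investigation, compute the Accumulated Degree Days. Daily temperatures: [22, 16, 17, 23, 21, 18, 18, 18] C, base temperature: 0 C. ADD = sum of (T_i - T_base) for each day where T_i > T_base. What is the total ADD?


Computing ADD day by day:
Day 1: max(0, 22 - 0) = 22
Day 2: max(0, 16 - 0) = 16
Day 3: max(0, 17 - 0) = 17
Day 4: max(0, 23 - 0) = 23
Day 5: max(0, 21 - 0) = 21
Day 6: max(0, 18 - 0) = 18
Day 7: max(0, 18 - 0) = 18
Day 8: max(0, 18 - 0) = 18
Total ADD = 153

153


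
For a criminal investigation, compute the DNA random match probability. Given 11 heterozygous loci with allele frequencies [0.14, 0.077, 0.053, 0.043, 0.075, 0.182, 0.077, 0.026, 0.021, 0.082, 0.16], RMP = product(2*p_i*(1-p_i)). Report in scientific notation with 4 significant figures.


Computing RMP for 11 loci:
Locus 1: 2 * 0.14 * 0.86 = 0.2408
Locus 2: 2 * 0.077 * 0.923 = 0.142142
Locus 3: 2 * 0.053 * 0.947 = 0.100382
Locus 4: 2 * 0.043 * 0.957 = 0.082302
Locus 5: 2 * 0.075 * 0.925 = 0.13875
Locus 6: 2 * 0.182 * 0.818 = 0.297752
Locus 7: 2 * 0.077 * 0.923 = 0.142142
Locus 8: 2 * 0.026 * 0.974 = 0.050648
Locus 9: 2 * 0.021 * 0.979 = 0.041118
Locus 10: 2 * 0.082 * 0.918 = 0.150552
Locus 11: 2 * 0.16 * 0.84 = 0.2688
RMP = 1.399e-10

1.399e-10


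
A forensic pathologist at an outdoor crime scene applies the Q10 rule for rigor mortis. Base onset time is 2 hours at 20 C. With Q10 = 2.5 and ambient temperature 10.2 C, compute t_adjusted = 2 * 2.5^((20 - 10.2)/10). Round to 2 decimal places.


Rigor mortis time adjustment:
Exponent = (T_ref - T_actual) / 10 = (20 - 10.2) / 10 = 0.98
Q10 factor = 2.5^0.98 = 2.4546
t_adjusted = 2 * 2.4546 = 4.91 hours

4.91


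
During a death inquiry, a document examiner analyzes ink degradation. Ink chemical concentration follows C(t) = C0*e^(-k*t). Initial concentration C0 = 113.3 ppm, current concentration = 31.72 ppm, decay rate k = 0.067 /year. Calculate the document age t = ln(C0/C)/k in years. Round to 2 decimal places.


Document age estimation:
C0/C = 113.3 / 31.72 = 3.571879
ln(C0/C) = 1.273092
t = 1.273092 / 0.067 = 19.00 years

19.00


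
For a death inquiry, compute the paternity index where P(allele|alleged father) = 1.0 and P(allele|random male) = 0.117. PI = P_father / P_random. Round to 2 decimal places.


Paternity Index calculation:
PI = P(allele|father) / P(allele|random)
PI = 1.0 / 0.117
PI = 8.55

8.55


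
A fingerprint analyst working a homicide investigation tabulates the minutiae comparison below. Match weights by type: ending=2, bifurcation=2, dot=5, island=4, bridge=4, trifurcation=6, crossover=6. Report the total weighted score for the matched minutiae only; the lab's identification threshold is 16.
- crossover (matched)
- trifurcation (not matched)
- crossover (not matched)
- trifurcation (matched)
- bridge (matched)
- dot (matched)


Weighted minutiae match score:
  crossover: matched, +6 (running total 6)
  trifurcation: not matched, +0
  crossover: not matched, +0
  trifurcation: matched, +6 (running total 12)
  bridge: matched, +4 (running total 16)
  dot: matched, +5 (running total 21)
Total score = 21
Threshold = 16; verdict = identification

21


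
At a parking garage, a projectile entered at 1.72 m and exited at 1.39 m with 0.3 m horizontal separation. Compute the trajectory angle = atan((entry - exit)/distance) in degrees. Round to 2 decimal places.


Bullet trajectory angle:
Height difference = 1.72 - 1.39 = 0.33 m
angle = atan(0.33 / 0.3)
angle = atan(1.1)
angle = 47.73 degrees

47.73


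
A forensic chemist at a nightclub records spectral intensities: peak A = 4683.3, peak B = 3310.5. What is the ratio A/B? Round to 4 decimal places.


Spectral peak ratio:
Peak A = 4683.3 counts
Peak B = 3310.5 counts
Ratio = 4683.3 / 3310.5 = 1.4147

1.4147


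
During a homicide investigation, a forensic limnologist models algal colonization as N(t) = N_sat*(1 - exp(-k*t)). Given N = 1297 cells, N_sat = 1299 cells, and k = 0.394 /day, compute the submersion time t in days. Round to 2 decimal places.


PMSI from diatom colonization curve:
N / N_sat = 1297 / 1299 = 0.99846
1 - N/N_sat = 0.00154
ln(1 - N/N_sat) = -6.475973
t = -ln(1 - N/N_sat) / k = -(-6.475973) / 0.394 = 16.44 days

16.44


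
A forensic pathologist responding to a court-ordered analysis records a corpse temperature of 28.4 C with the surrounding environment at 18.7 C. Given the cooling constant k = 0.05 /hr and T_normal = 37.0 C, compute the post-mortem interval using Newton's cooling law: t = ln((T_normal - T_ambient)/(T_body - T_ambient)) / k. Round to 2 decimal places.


Using Newton's law of cooling:
t = ln((T_normal - T_ambient) / (T_body - T_ambient)) / k
T_normal - T_ambient = 18.3
T_body - T_ambient = 9.7
Ratio = 1.886598
ln(ratio) = 0.634775
t = 0.634775 / 0.05 = 12.70 hours

12.70


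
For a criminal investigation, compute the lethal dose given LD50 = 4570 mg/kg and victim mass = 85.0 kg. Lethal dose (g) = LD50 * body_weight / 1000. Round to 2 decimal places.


Lethal dose calculation:
Lethal dose = LD50 * body_weight / 1000
= 4570 * 85.0 / 1000
= 388450 / 1000
= 388.45 g

388.45


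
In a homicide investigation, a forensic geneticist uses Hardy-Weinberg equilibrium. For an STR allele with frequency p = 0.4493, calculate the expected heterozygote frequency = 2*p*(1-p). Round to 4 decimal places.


Hardy-Weinberg heterozygote frequency:
q = 1 - p = 1 - 0.4493 = 0.5507
2pq = 2 * 0.4493 * 0.5507 = 0.4949

0.4949


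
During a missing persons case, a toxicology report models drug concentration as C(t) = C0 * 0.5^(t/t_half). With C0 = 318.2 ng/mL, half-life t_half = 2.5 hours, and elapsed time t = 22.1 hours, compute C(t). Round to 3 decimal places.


Drug concentration decay:
Number of half-lives = t / t_half = 22.1 / 2.5 = 8.84
Decay factor = 0.5^8.84 = 0.0021822
C(t) = 318.2 * 0.0021822 = 0.694 ng/mL

0.694


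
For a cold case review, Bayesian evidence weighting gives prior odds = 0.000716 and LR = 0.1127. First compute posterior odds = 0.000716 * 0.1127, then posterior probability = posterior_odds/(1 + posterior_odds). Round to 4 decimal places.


Bayesian evidence evaluation:
Posterior odds = prior_odds * LR = 0.000716 * 0.1127 = 0.0000806932
Posterior probability = posterior_odds / (1 + posterior_odds)
= 0.0000806932 / (1 + 0.0000806932)
= 0.0000806932 / 1.0000806932
= 0.0001

0.0001


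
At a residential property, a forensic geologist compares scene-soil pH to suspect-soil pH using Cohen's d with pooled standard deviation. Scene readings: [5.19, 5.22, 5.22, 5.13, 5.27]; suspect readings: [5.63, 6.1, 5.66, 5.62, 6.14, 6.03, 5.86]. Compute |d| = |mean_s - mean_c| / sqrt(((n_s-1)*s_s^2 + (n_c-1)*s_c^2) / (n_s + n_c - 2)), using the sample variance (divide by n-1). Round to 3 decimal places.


Pooled-variance Cohen's d for soil pH comparison:
Scene mean = 26.03 / 5 = 5.206
Suspect mean = 41.04 / 7 = 5.862857
Scene sample variance s_s^2 = 0.00263
Suspect sample variance s_c^2 = 0.052557
Pooled variance = ((n_s-1)*s_s^2 + (n_c-1)*s_c^2) / (n_s + n_c - 2) = 0.032586
Pooled SD = sqrt(0.032586) = 0.180516
Mean difference = -0.656857
|d| = |-0.656857| / 0.180516 = 3.639

3.639


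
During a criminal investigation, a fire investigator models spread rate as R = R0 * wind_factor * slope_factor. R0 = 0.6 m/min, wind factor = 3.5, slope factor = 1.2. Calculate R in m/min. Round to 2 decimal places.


Fire spread rate calculation:
R = R0 * wind_factor * slope_factor
= 0.6 * 3.5 * 1.2
= 2.1 * 1.2
= 2.52 m/min

2.52


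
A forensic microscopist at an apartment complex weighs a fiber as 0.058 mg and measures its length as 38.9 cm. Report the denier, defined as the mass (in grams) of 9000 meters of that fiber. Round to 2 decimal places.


Denier calculation:
Mass in grams = 0.058 mg / 1000 = 0.000058 g
Length in meters = 38.9 cm / 100 = 0.389 m
Linear density = mass / length = 0.000058 / 0.389 = 0.0001491 g/m
Denier = (g/m) * 9000 = 0.0001491 * 9000 = 1.34

1.34


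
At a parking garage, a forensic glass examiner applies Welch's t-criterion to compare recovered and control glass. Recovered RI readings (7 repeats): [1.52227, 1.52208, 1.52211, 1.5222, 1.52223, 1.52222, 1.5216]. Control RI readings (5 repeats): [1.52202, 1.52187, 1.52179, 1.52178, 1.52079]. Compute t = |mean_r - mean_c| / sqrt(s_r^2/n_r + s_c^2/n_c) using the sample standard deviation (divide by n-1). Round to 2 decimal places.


Welch's t-criterion for glass RI comparison:
Recovered mean = sum / n_r = 10.65471 / 7 = 1.5221014
Control mean = sum / n_c = 7.60825 / 5 = 1.52165
Recovered sample variance s_r^2 = 5.34476e-08
Control sample variance s_c^2 = 2.4035e-07
Welch SE (unpooled) = sqrt(s_r^2/n_r + s_c^2/n_c) = sqrt(7.63537e-09 + 4.807e-08) = sqrt(5.57054e-08) = 0.00023602
|mean_r - mean_c| = 0.000451429
t = 0.000451429 / 0.00023602 = 1.91

1.91


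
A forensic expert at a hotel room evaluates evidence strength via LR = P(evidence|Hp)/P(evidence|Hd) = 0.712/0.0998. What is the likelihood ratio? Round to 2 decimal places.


Likelihood ratio calculation:
LR = P(E|Hp) / P(E|Hd)
LR = 0.712 / 0.0998
LR = 7.13

7.13


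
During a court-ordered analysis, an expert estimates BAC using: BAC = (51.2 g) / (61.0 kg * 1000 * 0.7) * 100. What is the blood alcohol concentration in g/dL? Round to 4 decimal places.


Applying the Widmark formula:
BAC = (dose_g / (body_wt * 1000 * r)) * 100
Denominator = 61.0 * 1000 * 0.7 = 42700
BAC = (51.2 / 42700) * 100
BAC = 0.1199 g/dL

0.1199


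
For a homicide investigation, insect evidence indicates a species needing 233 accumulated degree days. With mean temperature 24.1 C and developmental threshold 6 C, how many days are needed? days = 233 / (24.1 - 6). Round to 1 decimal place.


Insect development time:
Effective temperature = avg_temp - T_base = 24.1 - 6 = 18.1 C
Days = ADD / effective_temp = 233 / 18.1 = 12.9 days

12.9


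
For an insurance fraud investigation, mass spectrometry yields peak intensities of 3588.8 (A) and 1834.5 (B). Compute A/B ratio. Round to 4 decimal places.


Spectral peak ratio:
Peak A = 3588.8 counts
Peak B = 1834.5 counts
Ratio = 3588.8 / 1834.5 = 1.9563

1.9563


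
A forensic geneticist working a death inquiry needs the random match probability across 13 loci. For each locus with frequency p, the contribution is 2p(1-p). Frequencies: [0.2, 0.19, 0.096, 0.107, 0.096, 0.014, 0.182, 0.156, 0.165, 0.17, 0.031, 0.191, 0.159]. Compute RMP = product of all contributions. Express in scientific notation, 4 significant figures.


Computing RMP for 13 loci:
Locus 1: 2 * 0.2 * 0.8 = 0.32
Locus 2: 2 * 0.19 * 0.81 = 0.3078
Locus 3: 2 * 0.096 * 0.904 = 0.173568
Locus 4: 2 * 0.107 * 0.893 = 0.191102
Locus 5: 2 * 0.096 * 0.904 = 0.173568
Locus 6: 2 * 0.014 * 0.986 = 0.027608
Locus 7: 2 * 0.182 * 0.818 = 0.297752
Locus 8: 2 * 0.156 * 0.844 = 0.263328
Locus 9: 2 * 0.165 * 0.835 = 0.27555
Locus 10: 2 * 0.17 * 0.83 = 0.2822
Locus 11: 2 * 0.031 * 0.969 = 0.060078
Locus 12: 2 * 0.191 * 0.809 = 0.309038
Locus 13: 2 * 0.159 * 0.841 = 0.267438
RMP = 4.739e-10

4.739e-10
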